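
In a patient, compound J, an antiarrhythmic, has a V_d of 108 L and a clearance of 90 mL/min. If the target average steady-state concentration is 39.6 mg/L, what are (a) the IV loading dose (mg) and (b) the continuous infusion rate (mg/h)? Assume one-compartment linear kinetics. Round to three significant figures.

(a) 4280 mg; (b) 214 mg/h

LD = Vd · C_target = 108.0 × 39.6 = 4277 mg
CL = 90 mL/min × 60/1000 = 5.400 L/h
Maintenance infusion rate = CL × Css = 5.400 × 39.6 = 213.8 mg/h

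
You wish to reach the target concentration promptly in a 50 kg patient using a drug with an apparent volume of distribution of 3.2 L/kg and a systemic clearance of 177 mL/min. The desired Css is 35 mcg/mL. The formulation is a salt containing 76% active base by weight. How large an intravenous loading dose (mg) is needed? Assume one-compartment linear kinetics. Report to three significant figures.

Total Vd = 3.2 × 50 = 160.0 L
LD = Vd × C / S = 160.0 × 35.00 / 0.76 = 7368 mg

7370 mg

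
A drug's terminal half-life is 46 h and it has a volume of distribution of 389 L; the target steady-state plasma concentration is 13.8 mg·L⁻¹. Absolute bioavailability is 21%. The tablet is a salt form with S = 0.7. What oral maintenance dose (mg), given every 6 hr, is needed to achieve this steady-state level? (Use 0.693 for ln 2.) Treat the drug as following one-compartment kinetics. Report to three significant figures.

CL = ln 2 · Vd / t½ = 0.693 × 389.0 / 46 = 5.860 L/h
D = CL × Css × τ / F / S = 5.860 × 13.8 × 6 / 0.21 / 0.7 = 3301 mg

3300 mg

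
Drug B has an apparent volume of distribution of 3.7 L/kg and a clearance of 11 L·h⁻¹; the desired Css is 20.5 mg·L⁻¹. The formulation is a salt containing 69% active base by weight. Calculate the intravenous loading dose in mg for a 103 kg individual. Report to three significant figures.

11300 mg

Vd = 3.7 L/kg × 103 kg = 381.1 L
Loading dose depends on Vd (not clearance): it fills the distribution volume.
LD = Vd × C / S = 381.1 × 20.50 / 0.69 = 11320 mg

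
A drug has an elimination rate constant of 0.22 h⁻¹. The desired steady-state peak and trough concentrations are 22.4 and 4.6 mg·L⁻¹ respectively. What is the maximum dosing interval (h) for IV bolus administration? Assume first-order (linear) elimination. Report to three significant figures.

7.20 h

Between IV bolus doses, concentration decays as C = C₀·e^(−kτ), so C_peak/C_trough = e^(kτ).
τ_max = ln(C_peak/C_trough) / k = ln(22.4/4.6) / 0.2200 = 1.583 / 0.2200 = 7.195 h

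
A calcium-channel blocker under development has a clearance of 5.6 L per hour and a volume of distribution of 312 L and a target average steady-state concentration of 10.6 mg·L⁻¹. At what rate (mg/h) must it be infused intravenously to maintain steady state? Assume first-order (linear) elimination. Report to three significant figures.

59.4 mg/h

Rate = CL × Css = 5.600 × 10.6 = 59.36 mg/h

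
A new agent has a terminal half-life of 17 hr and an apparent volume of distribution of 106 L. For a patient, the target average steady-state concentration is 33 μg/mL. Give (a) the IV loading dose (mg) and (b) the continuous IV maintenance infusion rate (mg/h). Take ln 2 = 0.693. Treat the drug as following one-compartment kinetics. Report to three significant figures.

LD = Vd × C = 106.0 × 33 = 3498 mg
CL = 0.693 × Vd / t½ = 0.693 × 106.0 / 17 = 4.321 L/h
Infusion rate = CL × Css = 4.321 × 33 = 142.6 mg/h

(a) 3500 mg; (b) 143 mg/h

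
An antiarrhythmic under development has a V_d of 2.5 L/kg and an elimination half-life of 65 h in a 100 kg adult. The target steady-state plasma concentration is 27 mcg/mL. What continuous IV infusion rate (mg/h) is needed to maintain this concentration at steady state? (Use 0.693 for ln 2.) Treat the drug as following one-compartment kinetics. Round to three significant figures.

Vd(total) = 100 kg × 2.5 L/kg = 250.0 L
CL = 0.693 × Vd / t½ = 0.693 × 250.0 / 65 = 2.665 L/h
Infusion rate = CL × Css = 2.665 × 27 = 71.96 mg/h

72.0 mg/h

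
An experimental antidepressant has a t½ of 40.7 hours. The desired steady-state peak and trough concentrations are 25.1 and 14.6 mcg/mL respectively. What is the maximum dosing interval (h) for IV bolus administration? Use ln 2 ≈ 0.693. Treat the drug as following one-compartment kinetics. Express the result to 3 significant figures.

k = 0.693 / t½ = 0.693 / 40.7 = 0.01703 h⁻¹
Between IV bolus doses, concentration decays as C = C₀·e^(−kτ), so C_peak/C_trough = e^(kτ).
τ_max = ln(C_peak/C_trough) / k = ln(25.1/14.6) / 0.01703 = 0.5418 / 0.01703 = 31.81 h

31.8 h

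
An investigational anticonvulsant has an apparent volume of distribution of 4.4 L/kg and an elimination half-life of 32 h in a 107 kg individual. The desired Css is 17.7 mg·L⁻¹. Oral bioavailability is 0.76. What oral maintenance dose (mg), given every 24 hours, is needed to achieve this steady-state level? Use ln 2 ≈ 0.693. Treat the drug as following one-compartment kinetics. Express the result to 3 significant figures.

Vd = 4.4 L/kg × 107 kg = 470.8 L
k = 0.693/32 = 0.02166 h⁻¹, so CL = k·Vd = 0.02166 × 470.8 = 10.20 L/h
D = CL × Css × τ / F = 10.20 × 17.7 × 24 / 0.76 = 5701 mg

5700 mg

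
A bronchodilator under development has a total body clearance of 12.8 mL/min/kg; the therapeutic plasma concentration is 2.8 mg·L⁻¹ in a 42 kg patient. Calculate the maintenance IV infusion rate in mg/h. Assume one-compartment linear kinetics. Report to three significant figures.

CL = 12.8 mL/min/kg × 42 kg = 537.6 mL/min = 537.6 × 60/1000 = 32.26 L/h
Rate = CL × Css = 32.26 × 2.8 = 90.33 mg/h

90.3 mg/h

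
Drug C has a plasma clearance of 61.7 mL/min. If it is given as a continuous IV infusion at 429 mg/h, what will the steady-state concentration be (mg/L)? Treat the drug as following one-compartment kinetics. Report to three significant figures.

CL = 61.7 mL/min = 61.7 × 0.06 = 3.702 L/h
Css = rate / CL = 429 / 3.702 = 115.9 mg/L

116 mg/L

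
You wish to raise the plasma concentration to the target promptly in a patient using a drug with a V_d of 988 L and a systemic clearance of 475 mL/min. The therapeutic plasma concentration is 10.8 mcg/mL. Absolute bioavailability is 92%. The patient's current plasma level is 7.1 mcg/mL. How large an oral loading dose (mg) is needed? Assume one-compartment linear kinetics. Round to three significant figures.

Loading dose depends on Vd (not clearance): it fills the distribution volume.
Concentration deficit ΔC = 10.8 − 7.1 = 3.700 mg/L
LD = Vd × ΔC / F = 988.0 × 3.700 / 0.92 = 3973 mg

3970 mg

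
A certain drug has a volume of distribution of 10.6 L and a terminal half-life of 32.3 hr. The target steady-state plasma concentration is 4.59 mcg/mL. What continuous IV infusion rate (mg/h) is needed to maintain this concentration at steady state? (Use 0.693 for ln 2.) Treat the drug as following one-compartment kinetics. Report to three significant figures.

CL = ln 2 · Vd / t½ = 0.693 × 10.60 / 32.3 = 0.2274 L/h
Infusion rate = CL × Css = 0.2274 × 4.59 = 1.044 mg/h

1.04 mg/h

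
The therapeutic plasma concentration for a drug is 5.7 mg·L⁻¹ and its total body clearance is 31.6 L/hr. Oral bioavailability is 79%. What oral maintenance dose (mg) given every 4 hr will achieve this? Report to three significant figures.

At steady state, dose per interval replaces the amount cleared in that interval: F·D/τ = CL·Css.
D = CL × Css × τ / F = 31.60 × 5.7 × 4 / 0.79 = 912.0 mg

912 mg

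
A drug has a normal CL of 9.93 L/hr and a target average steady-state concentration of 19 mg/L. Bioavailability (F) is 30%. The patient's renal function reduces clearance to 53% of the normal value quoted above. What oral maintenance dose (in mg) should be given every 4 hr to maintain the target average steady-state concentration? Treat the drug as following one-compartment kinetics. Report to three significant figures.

Patient clearance = 0.53 × 9.930 = 5.263 L/h
D = CL × Css × τ / F = 5.263 × 19 × 4 / 0.3 = 1333 mg

1330 mg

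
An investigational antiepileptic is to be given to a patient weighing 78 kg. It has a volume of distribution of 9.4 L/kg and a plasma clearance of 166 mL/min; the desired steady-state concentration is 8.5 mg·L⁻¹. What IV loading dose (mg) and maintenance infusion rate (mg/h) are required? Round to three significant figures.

(a) 6230 mg; (b) 84.7 mg/h

Vd = 9.4 L/kg × 78 kg = 733.2 L
Loading: fill Vd to C_target → 733.2 L × 8.5 mg/L = 6232 mg
CL = 166 mL/min × 60/1000 = 9.960 L/h
Maintenance infusion rate = CL × Css = 9.960 × 8.5 = 84.66 mg/h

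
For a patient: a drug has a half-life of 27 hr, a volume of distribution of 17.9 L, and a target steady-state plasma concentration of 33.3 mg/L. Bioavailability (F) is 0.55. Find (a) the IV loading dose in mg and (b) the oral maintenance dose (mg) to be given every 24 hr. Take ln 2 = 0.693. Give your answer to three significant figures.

LD = Vd × C = 17.90 × 33.3 = 596.1 mg
CL = 0.693 × Vd / t½ = 0.693 × 17.90 / 27 = 0.4594 L/h
D = CL × Css × τ / F = 0.4594 × 33.3 × 24 / 0.55 = 667.5 mg

(a) 596 mg; (b) 668 mg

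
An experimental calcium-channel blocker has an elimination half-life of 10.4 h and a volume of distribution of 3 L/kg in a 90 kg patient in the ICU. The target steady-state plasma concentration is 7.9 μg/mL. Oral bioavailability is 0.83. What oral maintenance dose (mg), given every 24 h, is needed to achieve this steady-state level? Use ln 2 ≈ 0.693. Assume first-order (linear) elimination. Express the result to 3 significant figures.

Vd(total) = 90 kg × 3 L/kg = 270.0 L
k = 0.693/10.4 = 0.06663 h⁻¹, so CL = k·Vd = 0.06663 × 270.0 = 17.99 L/h
D = CL × Css × τ / F = 17.99 × 7.9 × 24 / 0.83 = 4110 mg

4110 mg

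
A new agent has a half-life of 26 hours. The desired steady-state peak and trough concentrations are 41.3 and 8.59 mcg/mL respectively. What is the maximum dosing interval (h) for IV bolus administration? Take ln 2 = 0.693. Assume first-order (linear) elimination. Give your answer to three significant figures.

58.9 h

k = 0.693 / t½ = 0.693 / 26 = 0.02665 h⁻¹
Between IV bolus doses, concentration decays as C = C₀·e^(−kτ), so C_peak/C_trough = e^(kτ).
τ_max = ln(C_peak/C_trough) / k = ln(41.3/8.59) / 0.02665 = 1.570 / 0.02665 = 58.91 h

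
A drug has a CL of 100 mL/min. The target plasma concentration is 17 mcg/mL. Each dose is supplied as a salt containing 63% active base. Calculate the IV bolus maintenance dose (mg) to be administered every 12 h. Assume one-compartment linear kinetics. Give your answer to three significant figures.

Convert clearance: 100 mL/min × 60 min/h ÷ 1000 mL/L = 6.000 L/h
D = CL × Css × τ / S = 6.000 × 17 × 12 / 0.63 = 1943 mg

1940 mg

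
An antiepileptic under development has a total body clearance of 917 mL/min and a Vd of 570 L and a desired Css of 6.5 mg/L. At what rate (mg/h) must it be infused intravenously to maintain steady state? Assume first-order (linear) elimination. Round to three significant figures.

358 mg/h

CL = 917 mL/min = 917 × 0.06 = 55.02 L/h
Vd does not affect the maintenance rate; only clearance governs steady-state input.
Infusion rate = CL · Css = 55.02 L/h × 6.5 mg/L = 357.6 mg/h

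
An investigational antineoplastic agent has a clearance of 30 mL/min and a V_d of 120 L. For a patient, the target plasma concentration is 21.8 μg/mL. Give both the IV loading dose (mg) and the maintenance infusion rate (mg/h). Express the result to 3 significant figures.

(a) 2620 mg; (b) 39.2 mg/h

Loading dose = Vd × C = 120.0 × 21.8 = 2616 mg
CL = 30 mL/min × 60/1000 = 1.800 L/h
Infusion rate = 1.800 L/h × 21.8 mg/L = 39.24 mg/h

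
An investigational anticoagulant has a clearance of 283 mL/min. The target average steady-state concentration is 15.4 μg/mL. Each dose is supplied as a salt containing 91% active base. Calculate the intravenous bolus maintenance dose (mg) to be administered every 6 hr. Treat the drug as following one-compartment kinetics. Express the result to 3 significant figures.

Convert clearance: 283 mL/min × 60 min/h ÷ 1000 mL/L = 16.98 L/h
D = CL × Css × τ / S = 16.98 × 15.4 × 6 / 0.91 = 1724 mg

1720 mg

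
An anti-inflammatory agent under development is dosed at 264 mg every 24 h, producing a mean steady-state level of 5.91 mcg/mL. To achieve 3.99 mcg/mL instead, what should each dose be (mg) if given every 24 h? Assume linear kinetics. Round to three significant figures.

With linear kinetics, Css is proportional to dose rate (D/τ) at fixed clearance.
D₂ = D₁ × (Css,target / Css,current) = 264 × 3.99/5.91 = 178.2 mg

178 mg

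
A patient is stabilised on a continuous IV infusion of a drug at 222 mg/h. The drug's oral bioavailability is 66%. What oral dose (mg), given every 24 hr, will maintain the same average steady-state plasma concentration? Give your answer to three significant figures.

8070 mg

To maintain the same Css, the systemic dosing rate must be unchanged: F·D/τ = infusion rate.
D = rate × τ / F = 222 × 24 / 0.66 = 8073 mg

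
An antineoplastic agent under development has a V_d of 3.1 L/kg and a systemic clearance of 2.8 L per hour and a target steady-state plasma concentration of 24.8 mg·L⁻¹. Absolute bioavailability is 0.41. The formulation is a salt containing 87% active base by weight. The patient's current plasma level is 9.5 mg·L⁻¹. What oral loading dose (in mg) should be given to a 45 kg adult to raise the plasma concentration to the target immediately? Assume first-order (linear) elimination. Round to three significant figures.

Total Vd = 3.1 × 45 = 139.5 L
Concentration deficit ΔC = 24.8 − 9.5 = 15.30 mg/L
LD = Vd × ΔC / F / S = 139.5 × 15.30 / 0.41 / 0.87 = 5984 mg

5980 mg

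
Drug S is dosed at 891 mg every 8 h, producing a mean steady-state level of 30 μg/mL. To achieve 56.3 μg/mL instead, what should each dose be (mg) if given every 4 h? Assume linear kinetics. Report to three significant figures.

For first-order elimination, Css ∝ F·D/(CL·τ); F and CL are unchanged, so Css ∝ D/τ.
D₂ = D₁ × (Css,target / Css,current) × (τ₂/τ₁) = 891 × (56.3/30) × (4/8) = 836.1 mg

836 mg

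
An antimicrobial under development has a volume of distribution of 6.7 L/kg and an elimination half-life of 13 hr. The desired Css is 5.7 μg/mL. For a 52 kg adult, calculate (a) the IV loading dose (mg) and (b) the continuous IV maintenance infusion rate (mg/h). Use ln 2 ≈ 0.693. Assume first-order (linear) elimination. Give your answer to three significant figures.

Vd(total) = 52 kg × 6.7 L/kg = 348.4 L
LD = Vd × C = 348.4 × 5.7 = 1986 mg
CL = 0.693 × Vd / t½ = 0.693 × 348.4 / 13 = 18.57 L/h
Infusion rate = CL × Css = 18.57 × 5.7 = 105.8 mg/h

(a) 1990 mg; (b) 106 mg/h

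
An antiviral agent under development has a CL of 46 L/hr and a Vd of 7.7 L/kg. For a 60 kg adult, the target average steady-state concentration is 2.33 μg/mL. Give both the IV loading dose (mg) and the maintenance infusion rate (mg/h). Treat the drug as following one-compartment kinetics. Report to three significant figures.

(a) 1080 mg; (b) 107 mg/h

Vd = 7.7 L/kg × 60 kg = 462.0 L
Loading: fill Vd to C_target → 462.0 L × 2.33 mg/L = 1076 mg
Infusion rate = 46.00 L/h × 2.33 mg/L = 107.2 mg/h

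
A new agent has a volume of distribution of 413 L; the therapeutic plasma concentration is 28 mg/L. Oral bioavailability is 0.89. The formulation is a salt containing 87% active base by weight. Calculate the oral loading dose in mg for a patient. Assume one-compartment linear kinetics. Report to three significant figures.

LD = Vd × C / F / S = 413.0 × 28.00 / 0.89 / 0.87 = 14930 mg

14900 mg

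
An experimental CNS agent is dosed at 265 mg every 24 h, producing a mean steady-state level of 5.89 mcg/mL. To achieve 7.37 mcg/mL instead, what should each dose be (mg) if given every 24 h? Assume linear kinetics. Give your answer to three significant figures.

332 mg

For first-order elimination, Css ∝ F·D/(CL·τ); F and CL are unchanged, so Css ∝ D/τ.
D₂ = D₁ × (Css,target / Css,current) = 265 × 7.37/5.89 = 331.6 mg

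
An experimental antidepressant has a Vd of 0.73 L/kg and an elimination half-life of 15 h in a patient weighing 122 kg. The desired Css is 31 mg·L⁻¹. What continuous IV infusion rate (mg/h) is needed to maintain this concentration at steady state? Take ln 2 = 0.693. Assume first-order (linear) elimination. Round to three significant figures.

128 mg/h

Total Vd = 0.73 × 122 = 89.06 L
k = 0.693/15 = 0.04620 h⁻¹, so CL = k·Vd = 0.04620 × 89.06 = 4.115 L/h
Infusion rate = CL × Css = 4.115 × 31 = 127.6 mg/h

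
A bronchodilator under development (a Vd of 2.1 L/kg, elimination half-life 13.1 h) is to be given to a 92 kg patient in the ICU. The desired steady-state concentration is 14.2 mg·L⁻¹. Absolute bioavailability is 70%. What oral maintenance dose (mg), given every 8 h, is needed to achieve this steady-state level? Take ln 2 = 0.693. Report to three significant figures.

1660 mg

Vd = 2.1 L/kg × 92 kg = 193.2 L
CL = ln 2 · Vd / t½ = 0.693 × 193.2 / 13.1 = 10.22 L/h
D = CL × Css × τ / F = 10.22 × 14.2 × 8 / 0.7 = 1659 mg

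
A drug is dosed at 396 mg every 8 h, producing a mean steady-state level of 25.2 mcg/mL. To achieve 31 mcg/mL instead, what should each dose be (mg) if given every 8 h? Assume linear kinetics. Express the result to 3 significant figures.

487 mg

For first-order elimination, Css ∝ F·D/(CL·τ); F and CL are unchanged, so Css ∝ D/τ.
D₂ = D₁ × (Css,target / Css,current) = 396 × 31/25.2 = 487.1 mg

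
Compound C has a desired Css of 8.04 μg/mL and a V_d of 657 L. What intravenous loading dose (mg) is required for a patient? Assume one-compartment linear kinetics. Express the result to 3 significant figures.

5280 mg

The loading dose fills Vd to the target concentration.
LD = Vd × C = 657.0 × 8.040 = 5282 mg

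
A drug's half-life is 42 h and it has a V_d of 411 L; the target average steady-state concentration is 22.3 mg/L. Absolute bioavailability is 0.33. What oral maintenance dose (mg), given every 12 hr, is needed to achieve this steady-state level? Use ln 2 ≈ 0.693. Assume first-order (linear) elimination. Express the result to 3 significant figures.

CL = ln 2 · Vd / t½ = 0.693 × 411.0 / 42 = 6.782 L/h
D = CL × Css × τ / F = 6.782 × 22.3 × 12 / 0.33 = 5500 mg

5500 mg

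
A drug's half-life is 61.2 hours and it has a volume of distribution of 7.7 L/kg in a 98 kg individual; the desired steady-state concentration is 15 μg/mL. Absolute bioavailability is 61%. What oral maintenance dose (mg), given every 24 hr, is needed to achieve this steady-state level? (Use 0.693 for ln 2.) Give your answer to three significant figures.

Total Vd = 7.7 × 98 = 754.6 L
k = 0.693/61.2 = 0.01132 h⁻¹, so CL = k·Vd = 0.01132 × 754.6 = 8.542 L/h
D = CL × Css × τ / F = 8.542 × 15 × 24 / 0.61 = 5041 mg

5040 mg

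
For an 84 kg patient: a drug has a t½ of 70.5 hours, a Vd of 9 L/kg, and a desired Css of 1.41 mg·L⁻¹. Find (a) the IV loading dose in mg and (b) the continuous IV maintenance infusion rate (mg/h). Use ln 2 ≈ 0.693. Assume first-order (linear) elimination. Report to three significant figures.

Total Vd = 9 × 84 = 756.0 L
LD = Vd × C = 756.0 × 1.41 = 1066 mg
CL = 0.693 × Vd / t½ = 0.693 × 756.0 / 70.5 = 7.431 L/h
Infusion rate = CL × Css = 7.431 × 1.41 = 10.48 mg/h

(a) 1070 mg; (b) 10.5 mg/h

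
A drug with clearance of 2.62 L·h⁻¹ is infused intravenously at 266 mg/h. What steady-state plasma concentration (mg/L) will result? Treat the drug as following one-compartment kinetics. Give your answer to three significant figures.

102 mg/L

Css = rate / CL = 266 / 2.620 = 101.5 mg/L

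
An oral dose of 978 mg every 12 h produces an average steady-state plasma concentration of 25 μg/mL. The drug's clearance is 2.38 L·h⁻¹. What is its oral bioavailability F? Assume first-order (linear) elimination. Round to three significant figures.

F·D/τ = CL·Css at steady state → F = CL·Css·τ / D.
F = 2.38 × 25 × 12 / 978 = 0.730

0.730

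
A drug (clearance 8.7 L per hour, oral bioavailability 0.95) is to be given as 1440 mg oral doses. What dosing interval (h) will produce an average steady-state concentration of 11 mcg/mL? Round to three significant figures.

14.3 h

F·D/τ = CL·Css → τ = F·D / (CL·Css).
τ = 0.95 × 1440 / (8.7 × 11) = 14.29 h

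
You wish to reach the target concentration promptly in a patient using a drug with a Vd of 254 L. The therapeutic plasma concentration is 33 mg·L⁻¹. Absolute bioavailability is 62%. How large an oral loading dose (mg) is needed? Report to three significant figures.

13500 mg

The loading dose fills Vd to the target concentration.
LD = Vd × C / F = 254.0 × 33.00 / 0.62 = 13520 mg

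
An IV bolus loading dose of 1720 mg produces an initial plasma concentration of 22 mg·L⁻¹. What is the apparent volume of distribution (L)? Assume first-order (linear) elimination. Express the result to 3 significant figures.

Immediately after an IV bolus, C₀ = Dose / Vd, so Vd = Dose / C₀.
Vd = 1720 / 22 = 78.18 L

78.2 L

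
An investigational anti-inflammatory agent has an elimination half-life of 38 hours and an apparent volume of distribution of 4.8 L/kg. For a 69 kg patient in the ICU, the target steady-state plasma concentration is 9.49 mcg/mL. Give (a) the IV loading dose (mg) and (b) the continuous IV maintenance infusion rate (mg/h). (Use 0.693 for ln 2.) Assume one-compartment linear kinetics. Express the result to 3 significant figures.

(a) 3140 mg; (b) 57.3 mg/h

Total Vd = 4.8 × 69 = 331.2 L
LD = Vd × C = 331.2 × 9.49 = 3143 mg
CL = 0.693 × Vd / t½ = 0.693 × 331.2 / 38 = 6.040 L/h
Infusion rate = CL × Css = 6.040 × 9.49 = 57.32 mg/h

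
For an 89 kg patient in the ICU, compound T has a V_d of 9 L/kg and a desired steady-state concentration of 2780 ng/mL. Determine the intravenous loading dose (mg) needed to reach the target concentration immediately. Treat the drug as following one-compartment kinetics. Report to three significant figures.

2230 mg

Vd(total) = 89 kg × 9 L/kg = 801.0 L
C = 2780 ng/mL = 2.780 mg/L
LD = Vd × C = 801.0 × 2.780 = 2227 mg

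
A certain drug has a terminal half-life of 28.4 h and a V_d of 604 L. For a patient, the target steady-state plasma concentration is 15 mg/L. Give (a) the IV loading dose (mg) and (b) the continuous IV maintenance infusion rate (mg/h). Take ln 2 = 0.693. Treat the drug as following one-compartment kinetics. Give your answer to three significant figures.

LD = Vd × C = 604.0 × 15 = 9060 mg
CL = 0.693 × Vd / t½ = 0.693 × 604.0 / 28.4 = 14.74 L/h
Infusion rate = CL × Css = 14.74 × 15 = 221.1 mg/h

(a) 9060 mg; (b) 221 mg/h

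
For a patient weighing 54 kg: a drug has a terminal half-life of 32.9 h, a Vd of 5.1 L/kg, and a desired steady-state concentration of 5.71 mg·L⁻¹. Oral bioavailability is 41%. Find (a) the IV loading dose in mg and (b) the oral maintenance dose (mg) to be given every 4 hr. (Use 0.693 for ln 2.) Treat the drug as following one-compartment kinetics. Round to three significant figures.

(a) 1570 mg; (b) 323 mg

Vd = 5.1 L/kg × 54 kg = 275.4 L
LD = Vd × C = 275.4 × 5.71 = 1573 mg
CL = 0.693 × Vd / t½ = 0.693 × 275.4 / 32.9 = 5.801 L/h
D = CL × Css × τ / F = 5.801 × 5.71 × 4 / 0.41 = 323.2 mg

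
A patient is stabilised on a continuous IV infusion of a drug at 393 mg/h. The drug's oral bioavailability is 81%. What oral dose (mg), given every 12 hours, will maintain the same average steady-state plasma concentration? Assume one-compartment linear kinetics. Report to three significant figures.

To maintain the same Css, the systemic dosing rate must be unchanged: F·D/τ = infusion rate.
D = rate × τ / F = 393 × 12 / 0.81 = 5822 mg

5820 mg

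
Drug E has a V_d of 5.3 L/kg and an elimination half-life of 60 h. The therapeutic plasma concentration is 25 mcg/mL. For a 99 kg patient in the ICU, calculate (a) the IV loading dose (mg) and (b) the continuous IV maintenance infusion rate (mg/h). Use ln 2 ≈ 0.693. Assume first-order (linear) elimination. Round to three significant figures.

(a) 13100 mg; (b) 152 mg/h

Vd = 5.3 L/kg × 99 kg = 524.7 L
LD = Vd × C = 524.7 × 25 = 13120 mg
CL = 0.693 × Vd / t½ = 0.693 × 524.7 / 60 = 6.060 L/h
Infusion rate = CL × Css = 6.060 × 25 = 151.5 mg/h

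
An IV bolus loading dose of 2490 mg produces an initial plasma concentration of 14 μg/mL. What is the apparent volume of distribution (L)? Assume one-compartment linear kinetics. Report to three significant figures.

Immediately after an IV bolus, C₀ = Dose / Vd, so Vd = Dose / C₀.
Vd = 2490 / 14 = 177.9 L

178 L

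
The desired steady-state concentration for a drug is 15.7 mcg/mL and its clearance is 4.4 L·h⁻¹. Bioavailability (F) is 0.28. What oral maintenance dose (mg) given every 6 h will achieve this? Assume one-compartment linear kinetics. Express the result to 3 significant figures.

D = CL × Css × τ / F = 4.400 × 15.7 × 6 / 0.28 = 1480 mg

1480 mg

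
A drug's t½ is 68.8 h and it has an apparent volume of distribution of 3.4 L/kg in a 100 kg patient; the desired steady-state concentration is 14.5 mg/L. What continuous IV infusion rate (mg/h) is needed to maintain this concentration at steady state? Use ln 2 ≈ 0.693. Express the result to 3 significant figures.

Total Vd = 3.4 × 100 = 340.0 L
CL = ln 2 · Vd / t½ = 0.693 × 340.0 / 68.8 = 3.425 L/h
Infusion rate = CL × Css = 3.425 × 14.5 = 49.66 mg/h

49.7 mg/h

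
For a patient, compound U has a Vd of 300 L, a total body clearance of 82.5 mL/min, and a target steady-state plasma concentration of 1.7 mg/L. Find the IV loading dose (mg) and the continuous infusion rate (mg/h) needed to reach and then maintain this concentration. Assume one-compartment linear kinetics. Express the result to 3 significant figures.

Loading dose = Vd × C = 300.0 × 1.7 = 510.0 mg
Convert clearance: 82.5 mL/min × 60 min/h ÷ 1000 mL/L = 4.950 L/h
Maintenance: replace elimination → rate = CL × Css = 4.950 × 1.7 = 8.415 mg/h

(a) 510 mg; (b) 8.42 mg/h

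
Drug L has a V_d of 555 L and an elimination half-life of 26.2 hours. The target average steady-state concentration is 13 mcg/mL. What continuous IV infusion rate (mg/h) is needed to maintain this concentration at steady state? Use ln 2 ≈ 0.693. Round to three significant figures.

CL = ln 2 · Vd / t½ = 0.693 × 555.0 / 26.2 = 14.68 L/h
Infusion rate = CL × Css = 14.68 × 13 = 190.8 mg/h

191 mg/h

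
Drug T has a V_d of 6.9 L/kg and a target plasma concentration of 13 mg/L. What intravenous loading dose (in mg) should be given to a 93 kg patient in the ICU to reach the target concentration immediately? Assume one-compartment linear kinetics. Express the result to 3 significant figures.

8340 mg

Total Vd = 6.9 × 93 = 641.7 L
The loading dose fills Vd to the target concentration.
LD = Vd × C = 641.7 × 13.00 = 8342 mg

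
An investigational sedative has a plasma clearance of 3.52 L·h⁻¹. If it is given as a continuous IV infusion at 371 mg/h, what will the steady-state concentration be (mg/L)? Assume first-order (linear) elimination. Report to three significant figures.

105 mg/L

Css = rate / CL = 371 / 3.520 = 105.4 mg/L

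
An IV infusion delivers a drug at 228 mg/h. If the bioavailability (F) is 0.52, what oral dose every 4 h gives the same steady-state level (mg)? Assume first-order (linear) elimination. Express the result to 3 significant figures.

1750 mg

To maintain the same Css, the systemic dosing rate must be unchanged: F·D/τ = infusion rate.
D = rate × τ / F = 228 × 4 / 0.52 = 1754 mg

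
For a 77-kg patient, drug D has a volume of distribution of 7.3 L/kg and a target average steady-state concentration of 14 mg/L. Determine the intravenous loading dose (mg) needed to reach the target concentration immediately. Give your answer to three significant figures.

Total Vd = 7.3 × 77 = 562.1 L
The loading dose fills Vd to the target concentration.
LD = Vd × C = 562.1 × 14.00 = 7869 mg

7870 mg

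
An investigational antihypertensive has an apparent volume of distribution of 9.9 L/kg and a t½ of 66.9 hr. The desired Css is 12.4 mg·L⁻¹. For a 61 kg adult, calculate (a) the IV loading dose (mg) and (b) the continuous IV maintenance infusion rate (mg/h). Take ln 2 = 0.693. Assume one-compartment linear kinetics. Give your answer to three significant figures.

(a) 7490 mg; (b) 77.6 mg/h

Vd = 9.9 L/kg × 61 kg = 603.9 L
LD = Vd × C = 603.9 × 12.4 = 7488 mg
CL = 0.693 × Vd / t½ = 0.693 × 603.9 / 66.9 = 6.256 L/h
Infusion rate = CL × Css = 6.256 × 12.4 = 77.57 mg/h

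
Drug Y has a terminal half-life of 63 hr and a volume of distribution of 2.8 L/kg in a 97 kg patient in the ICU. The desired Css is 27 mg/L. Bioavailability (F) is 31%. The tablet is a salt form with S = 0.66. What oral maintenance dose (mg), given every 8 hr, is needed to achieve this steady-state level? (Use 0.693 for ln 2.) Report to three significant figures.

3150 mg

Vd = 2.8 L/kg × 97 kg = 271.6 L
CL = ln 2 · Vd / t½ = 0.693 × 271.6 / 63 = 2.988 L/h
D = CL × Css × τ / F / S = 2.988 × 27 × 8 / 0.31 / 0.66 = 3154 mg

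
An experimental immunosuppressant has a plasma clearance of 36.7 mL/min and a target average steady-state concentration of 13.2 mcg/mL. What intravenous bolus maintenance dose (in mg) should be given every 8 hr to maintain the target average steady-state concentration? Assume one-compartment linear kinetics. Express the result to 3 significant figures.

CL = 36.7 mL/min = 36.7 × 0.06 = 2.202 L/h
D = CL × Css × τ = 2.202 × 13.2 × 8 = 232.5 mg

233 mg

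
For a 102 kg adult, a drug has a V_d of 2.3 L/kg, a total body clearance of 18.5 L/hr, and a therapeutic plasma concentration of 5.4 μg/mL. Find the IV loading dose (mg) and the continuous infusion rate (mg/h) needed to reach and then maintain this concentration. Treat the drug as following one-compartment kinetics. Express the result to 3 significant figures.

(a) 1270 mg; (b) 99.9 mg/h

Vd = 2.3 L/kg × 102 kg = 234.6 L
Loading dose = Vd × C = 234.6 × 5.4 = 1267 mg
Infusion rate = 18.50 L/h × 5.4 mg/L = 99.90 mg/h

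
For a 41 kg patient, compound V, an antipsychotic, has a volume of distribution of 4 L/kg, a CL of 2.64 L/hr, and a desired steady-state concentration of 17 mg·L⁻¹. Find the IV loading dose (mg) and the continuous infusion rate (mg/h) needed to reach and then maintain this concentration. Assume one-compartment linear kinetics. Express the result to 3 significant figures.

Total Vd = 4 × 41 = 164.0 L
Loading dose = Vd × C = 164.0 × 17 = 2788 mg
Maintenance: replace elimination → rate = CL × Css = 2.640 × 17 = 44.88 mg/h

(a) 2790 mg; (b) 44.9 mg/h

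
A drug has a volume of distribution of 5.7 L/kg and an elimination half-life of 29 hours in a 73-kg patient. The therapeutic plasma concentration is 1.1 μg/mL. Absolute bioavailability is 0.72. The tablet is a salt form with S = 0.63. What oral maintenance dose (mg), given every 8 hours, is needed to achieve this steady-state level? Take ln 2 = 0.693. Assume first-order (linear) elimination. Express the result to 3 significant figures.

Vd(total) = 73 kg × 5.7 L/kg = 416.1 L
CL = 0.693 × Vd / t½ = 0.693 × 416.1 / 29 = 9.943 L/h
D = CL × Css × τ / F / S = 9.943 × 1.1 × 8 / 0.72 / 0.63 = 192.9 mg

193 mg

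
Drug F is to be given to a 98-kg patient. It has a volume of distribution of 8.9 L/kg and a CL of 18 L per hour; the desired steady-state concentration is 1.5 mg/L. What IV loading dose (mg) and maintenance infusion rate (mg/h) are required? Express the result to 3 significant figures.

(a) 1310 mg; (b) 27.0 mg/h

Vd = 8.9 L/kg × 98 kg = 872.2 L
Loading: fill Vd to C_target → 872.2 L × 1.5 mg/L = 1308 mg
Maintenance: replace elimination → rate = CL × Css = 18.00 × 1.5 = 27.00 mg/h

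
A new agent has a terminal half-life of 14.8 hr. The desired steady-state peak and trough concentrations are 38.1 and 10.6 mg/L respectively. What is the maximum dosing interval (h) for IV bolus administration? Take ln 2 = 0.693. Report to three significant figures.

27.3 h

k = 0.693 / t½ = 0.693 / 14.8 = 0.04682 h⁻¹
Between IV bolus doses, concentration decays as C = C₀·e^(−kτ), so C_peak/C_trough = e^(kτ).
τ_max = ln(C_peak/C_trough) / k = ln(38.1/10.6) / 0.04682 = 1.279 / 0.04682 = 27.32 h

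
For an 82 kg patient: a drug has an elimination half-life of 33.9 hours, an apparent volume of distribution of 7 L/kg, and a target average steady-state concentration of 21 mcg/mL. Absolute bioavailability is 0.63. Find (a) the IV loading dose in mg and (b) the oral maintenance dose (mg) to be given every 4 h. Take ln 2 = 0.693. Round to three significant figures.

Total Vd = 7 × 82 = 574.0 L
LD = Vd × C = 574.0 × 21 = 12050 mg
CL = 0.693 × Vd / t½ = 0.693 × 574.0 / 33.9 = 11.73 L/h
D = CL × Css × τ / F = 11.73 × 21 × 4 / 0.63 = 1564 mg

(a) 12100 mg; (b) 1560 mg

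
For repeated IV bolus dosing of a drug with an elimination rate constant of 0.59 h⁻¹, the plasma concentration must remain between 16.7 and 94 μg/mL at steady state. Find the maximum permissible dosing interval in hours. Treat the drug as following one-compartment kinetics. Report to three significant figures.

Between IV bolus doses, concentration decays as C = C₀·e^(−kτ), so C_peak/C_trough = e^(kτ).
τ_max = ln(C_peak/C_trough) / k = ln(94/16.7) / 0.5900 = 1.728 / 0.5900 = 2.929 h

2.93 h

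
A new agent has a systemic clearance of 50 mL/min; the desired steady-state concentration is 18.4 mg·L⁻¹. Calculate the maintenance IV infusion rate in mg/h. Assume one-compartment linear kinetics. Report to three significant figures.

55.2 mg/h

CL = 50 mL/min × 60/1000 = 3.000 L/h
At steady state, infusion rate equals elimination rate: rate in = CL × Css.
Infusion rate = CL · Css = 3.000 L/h × 18.4 mg/L = 55.20 mg/h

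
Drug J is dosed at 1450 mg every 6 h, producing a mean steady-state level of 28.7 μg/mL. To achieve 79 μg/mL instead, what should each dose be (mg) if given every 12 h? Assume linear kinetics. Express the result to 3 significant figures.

For first-order elimination, Css ∝ F·D/(CL·τ); F and CL are unchanged, so Css ∝ D/τ.
D₂ = D₁ × (Css,target / Css,current) × (τ₂/τ₁) = 1450 × (79/28.7) × (12/6) = 7983 mg

7980 mg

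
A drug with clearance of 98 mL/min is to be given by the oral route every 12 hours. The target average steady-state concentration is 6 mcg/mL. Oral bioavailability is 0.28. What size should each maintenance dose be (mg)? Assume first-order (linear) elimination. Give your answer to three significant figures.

1510 mg

CL = 98 mL/min × 60/1000 = 5.880 L/h
At steady state, dose per interval replaces the amount cleared in that interval: F·D/τ = CL·Css.
D = CL × Css × τ / F = 5.880 × 6 × 12 / 0.28 = 1512 mg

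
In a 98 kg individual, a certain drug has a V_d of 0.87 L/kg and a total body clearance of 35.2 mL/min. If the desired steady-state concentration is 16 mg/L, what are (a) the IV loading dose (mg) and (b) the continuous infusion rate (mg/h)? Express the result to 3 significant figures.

(a) 1360 mg; (b) 33.8 mg/h

Total Vd = 0.87 × 98 = 85.26 L
Loading dose = Vd × C = 85.26 × 16 = 1364 mg
CL = 35.2 mL/min × 60/1000 = 2.112 L/h
Maintenance infusion rate = CL × Css = 2.112 × 16 = 33.79 mg/h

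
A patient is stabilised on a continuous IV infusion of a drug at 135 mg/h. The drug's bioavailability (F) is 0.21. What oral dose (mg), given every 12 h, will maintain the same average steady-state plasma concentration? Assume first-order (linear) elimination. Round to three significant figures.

7710 mg

To maintain the same Css, the systemic dosing rate must be unchanged: F·D/τ = infusion rate.
D = rate × τ / F = 135 × 12 / 0.21 = 7714 mg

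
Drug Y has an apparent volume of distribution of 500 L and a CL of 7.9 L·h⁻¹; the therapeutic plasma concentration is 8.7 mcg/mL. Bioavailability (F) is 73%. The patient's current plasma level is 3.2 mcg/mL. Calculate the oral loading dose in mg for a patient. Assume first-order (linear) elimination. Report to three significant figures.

The loading dose fills Vd to the target concentration; clearance is irrelevant here.
Concentration deficit ΔC = 8.7 − 3.2 = 5.500 mg/L
LD = Vd × ΔC / F = 500.0 × 5.500 / 0.73 = 3767 mg

3770 mg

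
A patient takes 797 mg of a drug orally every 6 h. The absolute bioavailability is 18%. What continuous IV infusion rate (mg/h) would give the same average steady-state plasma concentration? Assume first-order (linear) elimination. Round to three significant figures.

23.9 mg/h

Equivalent systemic input: infusion rate = F·D/τ.
Rate = 0.18 × 797 / 6 = 23.91 mg/h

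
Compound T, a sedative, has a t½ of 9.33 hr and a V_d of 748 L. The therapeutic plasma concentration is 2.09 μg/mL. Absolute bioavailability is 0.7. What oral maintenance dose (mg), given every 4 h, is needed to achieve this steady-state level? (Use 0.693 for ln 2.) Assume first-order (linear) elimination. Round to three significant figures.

k = 0.693/9.33 = 0.07428 h⁻¹, so CL = k·Vd = 0.07428 × 748.0 = 55.56 L/h
D = CL × Css × τ / F = 55.56 × 2.09 × 4 / 0.7 = 663.5 mg

664 mg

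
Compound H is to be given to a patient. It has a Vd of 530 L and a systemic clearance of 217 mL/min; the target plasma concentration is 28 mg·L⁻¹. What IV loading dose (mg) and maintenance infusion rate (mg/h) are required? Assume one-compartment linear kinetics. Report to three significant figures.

Loading: fill Vd to C_target → 530.0 L × 28 mg/L = 14840 mg
Convert clearance: 217 mL/min × 60 min/h ÷ 1000 mL/L = 13.02 L/h
Maintenance: replace elimination → rate = CL × Css = 13.02 × 28 = 364.6 mg/h

(a) 14800 mg; (b) 365 mg/h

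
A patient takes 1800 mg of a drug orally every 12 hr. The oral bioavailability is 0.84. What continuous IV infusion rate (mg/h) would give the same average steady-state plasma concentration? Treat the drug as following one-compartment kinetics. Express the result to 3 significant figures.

126 mg/h

Equivalent systemic input: infusion rate = F·D/τ.
Rate = 0.84 × 1800 / 12 = 126.0 mg/h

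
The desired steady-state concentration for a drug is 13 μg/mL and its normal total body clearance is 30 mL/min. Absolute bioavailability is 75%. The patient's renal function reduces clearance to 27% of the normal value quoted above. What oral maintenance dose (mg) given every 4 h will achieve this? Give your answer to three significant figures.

CL = 30 mL/min × 60/1000 = 1.800 L/h
Patient clearance = 0.27 × 1.800 = 0.4860 L/h
D = CL × Css × τ / F = 0.4860 × 13 × 4 / 0.75 = 33.70 mg

33.7 mg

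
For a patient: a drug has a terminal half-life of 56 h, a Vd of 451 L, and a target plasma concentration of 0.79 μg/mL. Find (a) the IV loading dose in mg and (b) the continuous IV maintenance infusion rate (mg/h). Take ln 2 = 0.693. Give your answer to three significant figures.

LD = Vd × C = 451.0 × 0.79 = 356.3 mg
CL = 0.693 × Vd / t½ = 0.693 × 451.0 / 56 = 5.581 L/h
Infusion rate = CL × Css = 5.581 × 0.79 = 4.409 mg/h

(a) 356 mg; (b) 4.41 mg/h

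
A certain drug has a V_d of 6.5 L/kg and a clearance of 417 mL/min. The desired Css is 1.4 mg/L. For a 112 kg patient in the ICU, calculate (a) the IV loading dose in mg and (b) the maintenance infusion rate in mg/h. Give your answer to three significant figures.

Vd(total) = 112 kg × 6.5 L/kg = 728.0 L
LD = Vd · C_target = 728.0 × 1.4 = 1019 mg
Convert clearance: 417 mL/min × 60 min/h ÷ 1000 mL/L = 25.02 L/h
Infusion rate = 25.02 L/h × 1.4 mg/L = 35.03 mg/h

(a) 1020 mg; (b) 35.0 mg/h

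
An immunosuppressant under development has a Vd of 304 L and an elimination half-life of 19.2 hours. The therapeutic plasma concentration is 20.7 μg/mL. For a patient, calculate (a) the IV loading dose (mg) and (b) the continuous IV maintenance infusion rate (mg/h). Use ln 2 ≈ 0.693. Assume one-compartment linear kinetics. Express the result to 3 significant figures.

LD = Vd × C = 304.0 × 20.7 = 6293 mg
CL = 0.693 × Vd / t½ = 0.693 × 304.0 / 19.2 = 10.97 L/h
Infusion rate = CL × Css = 10.97 × 20.7 = 227.1 mg/h

(a) 6290 mg; (b) 227 mg/h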